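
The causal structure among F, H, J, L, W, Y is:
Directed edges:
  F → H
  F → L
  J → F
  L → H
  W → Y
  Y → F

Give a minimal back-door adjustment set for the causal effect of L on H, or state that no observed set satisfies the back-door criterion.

desc(L)\{L}={H}; candidates ⊆ {F,J,W,Y}.
size 0: {}; under {} L still reaches {F,H,J,W,Y} ∋ H.
{F}: L⊥H given {F} in G with L→· removed — back-door holds.

L→H: minimal back-door set {F}.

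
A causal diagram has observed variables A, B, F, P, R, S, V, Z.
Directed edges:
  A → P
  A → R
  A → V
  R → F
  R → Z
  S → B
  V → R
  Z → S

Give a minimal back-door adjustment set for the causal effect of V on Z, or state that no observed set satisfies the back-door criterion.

V→Z: minimal back-door set {A}.

desc(V)\{V}={B,F,R,S,Z}; candidates ⊆ {A,P}.
size 0: {}; under {} V still reaches {A,B,F,P,R,S,Z} ∋ Z.
{A}: V⊥Z given {A} in G with V→· removed — back-door holds.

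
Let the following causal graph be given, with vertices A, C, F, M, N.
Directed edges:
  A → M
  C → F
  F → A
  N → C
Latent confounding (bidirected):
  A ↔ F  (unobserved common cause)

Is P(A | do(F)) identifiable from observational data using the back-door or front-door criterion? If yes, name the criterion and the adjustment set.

desc(F)\{F}={A,M}; candidates ⊆ {C,N}.
F↔A: latent back-door arc(s) into F.
size 0: {}; under {} F still reaches {A,C,M,N} ∋ A.
size 1: {C}, {N}; under {C} F still reaches {A,M} ∋ A.
size 2: {C,N}; under {C,N} F still reaches {A,M} ∋ A.
F↔A cannot be blocked by any observed set — no back-door set.
No mediator lies on a directed F→…→A path.
Neither criterion identifies P(A|do(F)) in this graph.

P(A|do(F)): not identifiable (no BD/FD set).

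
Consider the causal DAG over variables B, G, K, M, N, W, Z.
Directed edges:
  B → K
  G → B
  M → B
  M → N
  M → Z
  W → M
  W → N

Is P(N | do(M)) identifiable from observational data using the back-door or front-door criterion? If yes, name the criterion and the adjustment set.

desc(M)\{M}={B,K,N,Z}; candidates ⊆ {G,W}.
size 0: {}; under {} M still reaches {N,W} ∋ N.
{W}: M⊥N given {W} in G with M→· removed — back-door holds.
P(N|do(M)) = Σ_{W} P(N|M,W)·P(W).

P(N|do(M)): backdoor, adjust for {W}.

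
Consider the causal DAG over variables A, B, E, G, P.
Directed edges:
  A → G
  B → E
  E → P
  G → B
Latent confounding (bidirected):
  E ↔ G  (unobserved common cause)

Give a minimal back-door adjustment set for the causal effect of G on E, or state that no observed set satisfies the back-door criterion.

desc(G)\{G}={B,E,P}; candidates ⊆ {A}.
G↔E: latent back-door arc(s) into G.
size 0: {}; under {} G still reaches {A,E,P} ∋ E.
size 1: {A}; under {A} G still reaches {E,P} ∋ E.
G↔E cannot be blocked by any observed set — no back-door set.

G→E: no observed back-door set.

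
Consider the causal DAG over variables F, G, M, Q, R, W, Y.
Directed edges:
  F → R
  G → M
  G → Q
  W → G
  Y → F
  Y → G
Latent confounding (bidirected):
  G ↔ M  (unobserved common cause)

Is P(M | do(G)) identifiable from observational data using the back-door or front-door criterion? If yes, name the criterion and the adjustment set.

P(M|do(G)): not identifiable (no BD/FD set).

desc(G)\{G}={M,Q}; candidates ⊆ {F,R,W,Y}.
G↔M: latent back-door arc(s) into G.
size 0: {}; under {} G still reaches {F,M,R,W,Y} ∋ M.
size 1: {F}, {R}, {W} …(+1); under {F} G still reaches {M,W,Y} ∋ M.
size 2: {F,R}, {F,W}, {F,Y} …(+3); under {F,R} G still reaches {M,W,Y} ∋ M.
G↔M cannot be blocked by any observed set — no back-door set.
No mediator lies on a directed G→…→M path.
Neither criterion identifies P(M|do(G)) in this graph.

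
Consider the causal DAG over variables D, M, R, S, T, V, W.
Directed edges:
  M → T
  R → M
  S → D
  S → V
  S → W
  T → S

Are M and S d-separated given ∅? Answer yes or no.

No — M and S are d-connected given ∅.

Bayes-Ball from M | ∅ reaches {D,R,S,T,V,W}.
S ∈ reach(M|∅) ⇒ M ⊥̸ S | ∅.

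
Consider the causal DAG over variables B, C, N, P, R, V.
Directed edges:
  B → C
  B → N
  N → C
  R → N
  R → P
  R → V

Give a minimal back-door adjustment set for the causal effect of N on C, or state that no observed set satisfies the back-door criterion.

N→C: minimal back-door set {B}.

desc(N)\{N}={C}; candidates ⊆ {B,P,R,V}.
size 0: {}; under {} N still reaches {B,C,P,R,V} ∋ C.
{B}: N⊥C given {B} in G with N→· removed — back-door holds.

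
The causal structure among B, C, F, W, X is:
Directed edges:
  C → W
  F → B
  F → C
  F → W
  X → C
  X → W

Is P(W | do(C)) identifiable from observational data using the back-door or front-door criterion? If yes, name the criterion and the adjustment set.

P(W|do(C)): backdoor, adjust for {F, X}.

desc(C)\{C}={W}; candidates ⊆ {B,F,X}.
size 0: {}; under {} C still reaches {B,F,W,X} ∋ W.
size 1: {B}, {F}, {X}; under {B} C still reaches {F,W,X} ∋ W.
{F,X}: C⊥W given {F,X} in G with C→· removed — back-door holds.
P(W|do(C)) = Σ_{F,X} P(W|C,F,X)·P(F,X).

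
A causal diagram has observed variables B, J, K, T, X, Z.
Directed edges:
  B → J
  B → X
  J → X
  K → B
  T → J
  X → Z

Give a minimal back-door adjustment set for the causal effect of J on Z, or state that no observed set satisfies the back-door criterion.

desc(J)\{J}={X,Z}; candidates ⊆ {B,K,T}.
size 0: {}; under {} J still reaches {B,K,T,X,Z} ∋ Z.
{B}: J⊥Z given {B} in G with J→· removed — back-door holds.

J→Z: minimal back-door set {B}.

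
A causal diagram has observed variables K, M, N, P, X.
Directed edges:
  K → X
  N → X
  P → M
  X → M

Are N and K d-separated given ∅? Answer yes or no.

Yes — N ⊥ K | ∅.

Bayes-Ball from N | ∅ reaches {M,X}.
K ∉ reach(N|∅) ⇒ N ⊥ K | ∅.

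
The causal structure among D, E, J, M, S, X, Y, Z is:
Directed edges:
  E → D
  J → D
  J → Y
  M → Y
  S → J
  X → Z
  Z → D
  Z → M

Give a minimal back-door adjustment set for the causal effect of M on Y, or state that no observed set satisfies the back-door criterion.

desc(M)\{M}={Y}; candidates ⊆ {D,E,J,S,X,Z}.
∅: M⊥Y given ∅ in G with M→· removed — back-door holds.

M→Y: minimal back-door set ∅.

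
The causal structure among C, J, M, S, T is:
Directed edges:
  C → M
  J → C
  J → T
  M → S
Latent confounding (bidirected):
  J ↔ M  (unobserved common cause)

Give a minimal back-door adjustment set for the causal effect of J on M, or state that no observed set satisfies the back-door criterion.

desc(J)\{J}={C,M,S,T}; candidates ⊆ {—}.
J↔M: latent back-door arc(s) into J.
size 0: {}; under {} J still reaches {M,S} ∋ M.
J↔M cannot be blocked by any observed set — no back-door set.

J→M: no observed back-door set.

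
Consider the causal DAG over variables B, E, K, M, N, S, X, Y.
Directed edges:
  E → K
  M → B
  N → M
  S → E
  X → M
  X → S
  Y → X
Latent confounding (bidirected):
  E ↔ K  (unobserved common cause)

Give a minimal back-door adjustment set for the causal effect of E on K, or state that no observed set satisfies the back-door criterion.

E→K: no observed back-door set.

desc(E)\{E}={K}; candidates ⊆ {B,M,N,S,X,Y}.
E↔K: latent back-door arc(s) into E.
size 0: {}; under {} E still reaches {B,K,M,S,X,Y} ∋ K.
size 1: {B}, {M}, {N} …(+3); under {B} E still reaches {K,M,N,S,X,Y} ∋ K.
size 2: {B,M}, {B,N}, {B,S} …(+12); under {B,M} E still reaches {K,N,S,X,Y} ∋ K.
E↔K cannot be blocked by any observed set — no back-door set.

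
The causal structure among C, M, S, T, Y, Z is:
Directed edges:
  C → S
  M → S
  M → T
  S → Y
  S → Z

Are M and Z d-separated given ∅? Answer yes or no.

No — M and Z are d-connected given ∅.

Bayes-Ball from M | ∅ reaches {S,T,Y,Z}.
Z ∈ reach(M|∅) ⇒ M ⊥̸ Z | ∅.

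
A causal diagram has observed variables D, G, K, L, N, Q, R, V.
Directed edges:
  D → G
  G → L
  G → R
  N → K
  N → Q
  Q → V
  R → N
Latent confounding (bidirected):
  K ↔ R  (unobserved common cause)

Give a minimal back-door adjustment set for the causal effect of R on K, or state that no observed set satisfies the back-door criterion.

desc(R)\{R}={K,N,Q,V}; candidates ⊆ {D,G,L}.
R↔K: latent back-door arc(s) into R.
size 0: {}; under {} R still reaches {D,G,K,L} ∋ K.
size 1: {D}, {G}, {L}; under {D} R still reaches {G,K,L} ∋ K.
size 2: {D,G}, {D,L}, {G,L}; under {D,G} R still reaches {K} ∋ K.
R↔K cannot be blocked by any observed set — no back-door set.

R→K: no observed back-door set.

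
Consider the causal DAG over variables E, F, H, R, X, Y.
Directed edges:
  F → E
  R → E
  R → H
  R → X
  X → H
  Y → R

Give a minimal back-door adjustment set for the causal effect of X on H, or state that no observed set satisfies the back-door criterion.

X→H: minimal back-door set {R}.

desc(X)\{X}={H}; candidates ⊆ {E,F,R,Y}.
size 0: {}; under {} X still reaches {E,H,R,Y} ∋ H.
{R}: X⊥H given {R} in G with X→· removed — back-door holds.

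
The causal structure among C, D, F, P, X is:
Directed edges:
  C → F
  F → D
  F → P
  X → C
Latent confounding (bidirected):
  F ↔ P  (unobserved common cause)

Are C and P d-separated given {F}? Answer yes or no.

Bayes-Ball from C | {F} reaches {P,X}.
P ∈ reach(C|{F}) ⇒ C ⊥̸ P | {F}.

No — C and P are d-connected given {F}.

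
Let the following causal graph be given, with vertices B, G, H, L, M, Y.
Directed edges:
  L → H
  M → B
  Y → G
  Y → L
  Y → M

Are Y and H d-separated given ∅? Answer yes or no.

No — Y and H are d-connected given ∅.

Bayes-Ball from Y | ∅ reaches {B,G,H,L,M}.
H ∈ reach(Y|∅) ⇒ Y ⊥̸ H | ∅.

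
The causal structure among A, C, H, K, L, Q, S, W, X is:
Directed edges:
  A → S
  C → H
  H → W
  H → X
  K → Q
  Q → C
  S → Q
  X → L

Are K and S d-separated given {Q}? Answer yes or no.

No — K and S are d-connected given {Q}.

Bayes-Ball from K | {Q} reaches {A,S}.
S ∈ reach(K|{Q}) ⇒ K ⊥̸ S | {Q}.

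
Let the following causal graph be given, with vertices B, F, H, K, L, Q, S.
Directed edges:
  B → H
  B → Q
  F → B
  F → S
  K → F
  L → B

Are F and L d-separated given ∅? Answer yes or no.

Bayes-Ball from F | ∅ reaches {B,H,K,Q,S}.
L ∉ reach(F|∅) ⇒ F ⊥ L | ∅.

Yes — F ⊥ L | ∅.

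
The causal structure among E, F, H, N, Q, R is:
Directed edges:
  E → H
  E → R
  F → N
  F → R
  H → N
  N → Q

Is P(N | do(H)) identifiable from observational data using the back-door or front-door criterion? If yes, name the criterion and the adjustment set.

desc(H)\{H}={N,Q}; candidates ⊆ {E,F,R}.
∅: H⊥N given ∅ in G with H→· removed — back-door holds.
P(N|do(H)) = P(N|H) — no adjustment needed.

P(N|do(H)): backdoor, adjust for ∅.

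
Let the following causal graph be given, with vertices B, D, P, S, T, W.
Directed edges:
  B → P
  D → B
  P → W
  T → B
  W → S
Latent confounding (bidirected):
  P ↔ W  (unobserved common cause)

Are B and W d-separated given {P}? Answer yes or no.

Bayes-Ball from B | {P} reaches {D,S,T,W}.
W ∈ reach(B|{P}) ⇒ B ⊥̸ W | {P}.

No — B and W are d-connected given {P}.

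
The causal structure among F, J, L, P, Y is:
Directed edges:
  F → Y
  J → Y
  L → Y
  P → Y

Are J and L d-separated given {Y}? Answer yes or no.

Bayes-Ball from J | {Y} reaches {F,L,P}.
L ∈ reach(J|{Y}) ⇒ J ⊥̸ L | {Y}.

No — J and L are d-connected given {Y}.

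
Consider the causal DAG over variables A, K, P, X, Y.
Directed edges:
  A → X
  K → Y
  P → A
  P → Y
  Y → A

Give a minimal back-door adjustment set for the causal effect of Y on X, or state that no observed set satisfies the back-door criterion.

desc(Y)\{Y}={A,X}; candidates ⊆ {K,P}.
size 0: {}; under {} Y still reaches {A,K,P,X} ∋ X.
{P}: Y⊥X given {P} in G with Y→· removed — back-door holds.

Y→X: minimal back-door set {P}.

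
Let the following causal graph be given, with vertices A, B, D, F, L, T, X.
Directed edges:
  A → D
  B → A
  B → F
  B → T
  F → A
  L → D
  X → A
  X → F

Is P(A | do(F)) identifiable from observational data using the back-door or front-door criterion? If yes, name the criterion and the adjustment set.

desc(F)\{F}={A,D}; candidates ⊆ {B,L,T,X}.
size 0: {}; under {} F still reaches {A,B,D,T,X} ∋ A.
size 1: {B}, {L}, {T} …(+1); under {B} F still reaches {A,D,X} ∋ A.
{B,X}: F⊥A given {B,X} in G with F→· removed — back-door holds.
P(A|do(F)) = Σ_{B,X} P(A|F,B,X)·P(B,X).

P(A|do(F)): backdoor, adjust for {B, X}.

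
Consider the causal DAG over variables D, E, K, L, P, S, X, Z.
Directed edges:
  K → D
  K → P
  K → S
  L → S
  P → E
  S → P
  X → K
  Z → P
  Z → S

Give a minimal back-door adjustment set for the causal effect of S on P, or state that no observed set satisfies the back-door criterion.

S→P: minimal back-door set {K, Z}.

desc(S)\{S}={E,P}; candidates ⊆ {D,K,L,X,Z}.
size 0: {}; under {} S still reaches {D,E,K,L,P,X,Z} ∋ P.
size 1: {D}, {K}, {L} …(+2); under {D} S still reaches {E,K,L,P,X,Z} ∋ P.
{K,Z}: S⊥P given {K,Z} in G with S→· removed — back-door holds.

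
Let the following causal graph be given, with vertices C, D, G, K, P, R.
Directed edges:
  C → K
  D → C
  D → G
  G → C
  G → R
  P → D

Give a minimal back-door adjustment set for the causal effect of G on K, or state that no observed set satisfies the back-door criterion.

desc(G)\{G}={C,K,R}; candidates ⊆ {D,P}.
size 0: {}; under {} G still reaches {C,D,K,P} ∋ K.
{D}: G⊥K given {D} in G with G→· removed — back-door holds.

G→K: minimal back-door set {D}.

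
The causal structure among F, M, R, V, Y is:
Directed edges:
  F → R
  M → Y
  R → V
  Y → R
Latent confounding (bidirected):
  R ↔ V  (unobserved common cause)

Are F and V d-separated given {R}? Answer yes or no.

Bayes-Ball from F | {R} reaches {M,V,Y}.
V ∈ reach(F|{R}) ⇒ F ⊥̸ V | {R}.

No — F and V are d-connected given {R}.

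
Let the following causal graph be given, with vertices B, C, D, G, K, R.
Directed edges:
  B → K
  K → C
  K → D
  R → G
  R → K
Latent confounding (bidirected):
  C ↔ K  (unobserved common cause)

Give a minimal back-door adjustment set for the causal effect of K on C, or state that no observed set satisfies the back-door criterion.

desc(K)\{K}={C,D}; candidates ⊆ {B,G,R}.
K↔C: latent back-door arc(s) into K.
size 0: {}; under {} K still reaches {B,C,G,R} ∋ C.
size 1: {B}, {G}, {R}; under {B} K still reaches {C,G,R} ∋ C.
size 2: {B,G}, {B,R}, {G,R}; under {B,G} K still reaches {C,R} ∋ C.
K↔C cannot be blocked by any observed set — no back-door set.

K→C: no observed back-door set.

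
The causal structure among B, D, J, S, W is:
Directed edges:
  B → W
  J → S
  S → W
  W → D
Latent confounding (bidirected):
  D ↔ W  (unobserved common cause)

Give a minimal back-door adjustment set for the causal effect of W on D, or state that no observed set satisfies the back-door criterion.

desc(W)\{W}={D}; candidates ⊆ {B,J,S}.
W↔D: latent back-door arc(s) into W.
size 0: {}; under {} W still reaches {B,D,J,S} ∋ D.
size 1: {B}, {J}, {S}; under {B} W still reaches {D,J,S} ∋ D.
size 2: {B,J}, {B,S}, {J,S}; under {B,J} W still reaches {D,S} ∋ D.
W↔D cannot be blocked by any observed set — no back-door set.

W→D: no observed back-door set.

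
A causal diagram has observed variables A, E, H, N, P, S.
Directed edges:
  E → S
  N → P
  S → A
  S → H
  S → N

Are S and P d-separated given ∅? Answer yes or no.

Bayes-Ball from S | ∅ reaches {A,E,H,N,P}.
P ∈ reach(S|∅) ⇒ S ⊥̸ P | ∅.

No — S and P are d-connected given ∅.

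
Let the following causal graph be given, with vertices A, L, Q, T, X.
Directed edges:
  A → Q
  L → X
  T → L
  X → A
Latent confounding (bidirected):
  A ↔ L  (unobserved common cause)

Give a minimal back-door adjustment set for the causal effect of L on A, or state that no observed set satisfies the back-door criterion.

L→A: no observed back-door set.

desc(L)\{L}={A,Q,X}; candidates ⊆ {T}.
L↔A: latent back-door arc(s) into L.
size 0: {}; under {} L still reaches {A,Q,T} ∋ A.
size 1: {T}; under {T} L still reaches {A,Q} ∋ A.
L↔A cannot be blocked by any observed set — no back-door set.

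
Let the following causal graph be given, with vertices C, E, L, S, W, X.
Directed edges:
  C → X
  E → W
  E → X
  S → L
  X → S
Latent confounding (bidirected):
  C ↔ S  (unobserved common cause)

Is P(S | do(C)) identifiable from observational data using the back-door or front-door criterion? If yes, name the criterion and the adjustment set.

desc(C)\{C}={L,S,X}; candidates ⊆ {E,W}.
C↔S: latent back-door arc(s) into C.
size 0: {}; under {} C still reaches {L,S} ∋ S.
size 1: {E}, {W}; under {E} C still reaches {L,S} ∋ S.
size 2: {E,W}; under {E,W} C still reaches {L,S} ∋ S.
C↔S cannot be blocked by any observed set — no back-door set.
{X}: (i) intercepts every directed C→S path; (ii) no back-door C→{X}; (iii) {C} blocks every back-door {X}→S. Front-door holds.
P(S|do(C)) = Σ_{X} P(X|C) Σ_{C'} P(S|X,C')P(C').

P(S|do(C)): frontdoor, adjust for {X}.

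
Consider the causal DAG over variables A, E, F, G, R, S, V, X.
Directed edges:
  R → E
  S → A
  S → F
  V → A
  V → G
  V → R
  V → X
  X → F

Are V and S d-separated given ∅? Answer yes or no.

Bayes-Ball from V | ∅ reaches {A,E,F,G,R,X}.
S ∉ reach(V|∅) ⇒ V ⊥ S | ∅.

Yes — V ⊥ S | ∅.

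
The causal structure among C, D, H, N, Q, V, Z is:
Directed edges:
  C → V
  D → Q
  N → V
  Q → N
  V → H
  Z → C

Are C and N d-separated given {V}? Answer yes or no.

Bayes-Ball from C | {V} reaches {D,N,Q,Z}.
N ∈ reach(C|{V}) ⇒ C ⊥̸ N | {V}.

No — C and N are d-connected given {V}.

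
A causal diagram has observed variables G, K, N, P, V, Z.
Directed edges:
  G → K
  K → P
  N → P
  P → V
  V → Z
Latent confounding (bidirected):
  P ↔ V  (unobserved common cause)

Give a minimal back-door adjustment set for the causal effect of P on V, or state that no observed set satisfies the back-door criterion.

P→V: no observed back-door set.

desc(P)\{P}={V,Z}; candidates ⊆ {G,K,N}.
P↔V: latent back-door arc(s) into P.
size 0: {}; under {} P still reaches {G,K,N,V,Z} ∋ V.
size 1: {G}, {K}, {N}; under {G} P still reaches {K,N,V,Z} ∋ V.
size 2: {G,K}, {G,N}, {K,N}; under {G,K} P still reaches {N,V,Z} ∋ V.
P↔V cannot be blocked by any observed set — no back-door set.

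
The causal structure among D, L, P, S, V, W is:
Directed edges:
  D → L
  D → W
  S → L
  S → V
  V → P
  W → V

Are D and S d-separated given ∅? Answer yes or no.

Yes — D ⊥ S | ∅.

Bayes-Ball from D | ∅ reaches {L,P,V,W}.
S ∉ reach(D|∅) ⇒ D ⊥ S | ∅.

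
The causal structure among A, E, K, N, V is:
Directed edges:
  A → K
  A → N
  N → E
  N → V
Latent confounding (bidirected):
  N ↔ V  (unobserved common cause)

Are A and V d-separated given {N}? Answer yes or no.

Bayes-Ball from A | {N} reaches {K,V}.
V ∈ reach(A|{N}) ⇒ A ⊥̸ V | {N}.

No — A and V are d-connected given {N}.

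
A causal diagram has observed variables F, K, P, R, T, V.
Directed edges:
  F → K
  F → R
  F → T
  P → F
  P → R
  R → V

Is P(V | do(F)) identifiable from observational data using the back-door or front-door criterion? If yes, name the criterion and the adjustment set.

P(V|do(F)): backdoor, adjust for {P}.

desc(F)\{F}={K,R,T,V}; candidates ⊆ {P}.
size 0: {}; under {} F still reaches {P,R,V} ∋ V.
{P}: F⊥V given {P} in G with F→· removed — back-door holds.
P(V|do(F)) = Σ_{P} P(V|F,P)·P(P).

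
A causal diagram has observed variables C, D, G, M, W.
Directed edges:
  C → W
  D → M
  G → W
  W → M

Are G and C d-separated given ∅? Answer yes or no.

Bayes-Ball from G | ∅ reaches {M,W}.
C ∉ reach(G|∅) ⇒ G ⊥ C | ∅.

Yes — G ⊥ C | ∅.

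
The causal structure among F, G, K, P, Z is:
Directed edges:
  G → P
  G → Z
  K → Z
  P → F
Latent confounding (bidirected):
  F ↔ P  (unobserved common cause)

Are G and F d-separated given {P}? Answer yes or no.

Bayes-Ball from G | {P} reaches {F,Z}.
F ∈ reach(G|{P}) ⇒ G ⊥̸ F | {P}.

No — G and F are d-connected given {P}.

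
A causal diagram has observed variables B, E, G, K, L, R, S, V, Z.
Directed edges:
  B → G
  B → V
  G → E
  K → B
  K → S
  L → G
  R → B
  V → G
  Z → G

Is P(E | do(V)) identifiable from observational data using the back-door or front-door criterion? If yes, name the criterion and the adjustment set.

P(E|do(V)): backdoor, adjust for {B}.

desc(V)\{V}={E,G}; candidates ⊆ {B,K,L,R,S,Z}.
size 0: {}; under {} V still reaches {B,E,G,K,R,S} ∋ E.
{B}: V⊥E given {B} in G with V→· removed — back-door holds.
P(E|do(V)) = Σ_{B} P(E|V,B)·P(B).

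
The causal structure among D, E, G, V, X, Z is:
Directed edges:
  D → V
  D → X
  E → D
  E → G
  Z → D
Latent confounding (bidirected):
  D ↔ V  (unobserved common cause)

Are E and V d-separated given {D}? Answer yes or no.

Bayes-Ball from E | {D} reaches {G,V,Z}.
V ∈ reach(E|{D}) ⇒ E ⊥̸ V | {D}.

No — E and V are d-connected given {D}.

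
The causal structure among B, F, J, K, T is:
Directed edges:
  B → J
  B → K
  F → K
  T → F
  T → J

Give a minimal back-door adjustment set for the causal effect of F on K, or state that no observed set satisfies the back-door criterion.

desc(F)\{F}={K}; candidates ⊆ {B,J,T}.
∅: F⊥K given ∅ in G with F→· removed — back-door holds.

F→K: minimal back-door set ∅.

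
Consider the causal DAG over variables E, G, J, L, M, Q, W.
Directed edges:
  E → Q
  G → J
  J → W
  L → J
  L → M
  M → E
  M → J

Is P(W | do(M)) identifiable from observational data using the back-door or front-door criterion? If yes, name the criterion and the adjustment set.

desc(M)\{M}={E,J,Q,W}; candidates ⊆ {G,L}.
size 0: {}; under {} M still reaches {J,L,W} ∋ W.
{L}: M⊥W given {L} in G with M→· removed — back-door holds.
P(W|do(M)) = Σ_{L} P(W|M,L)·P(L).

P(W|do(M)): backdoor, adjust for {L}.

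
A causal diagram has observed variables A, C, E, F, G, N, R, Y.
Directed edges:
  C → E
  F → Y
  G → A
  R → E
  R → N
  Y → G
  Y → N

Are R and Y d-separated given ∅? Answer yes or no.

Bayes-Ball from R | ∅ reaches {E,N}.
Y ∉ reach(R|∅) ⇒ R ⊥ Y | ∅.

Yes — R ⊥ Y | ∅.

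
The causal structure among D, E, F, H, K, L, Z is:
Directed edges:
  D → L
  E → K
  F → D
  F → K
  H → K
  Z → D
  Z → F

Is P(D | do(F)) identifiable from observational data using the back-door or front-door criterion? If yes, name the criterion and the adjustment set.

P(D|do(F)): backdoor, adjust for {Z}.

desc(F)\{F}={D,K,L}; candidates ⊆ {E,H,Z}.
size 0: {}; under {} F still reaches {D,L,Z} ∋ D.
{Z}: F⊥D given {Z} in G with F→· removed — back-door holds.
P(D|do(F)) = Σ_{Z} P(D|F,Z)·P(Z).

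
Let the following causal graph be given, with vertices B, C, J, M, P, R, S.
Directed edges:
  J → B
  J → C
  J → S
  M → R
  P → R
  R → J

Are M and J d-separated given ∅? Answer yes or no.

No — M and J are d-connected given ∅.

Bayes-Ball from M | ∅ reaches {B,C,J,R,S}.
J ∈ reach(M|∅) ⇒ M ⊥̸ J | ∅.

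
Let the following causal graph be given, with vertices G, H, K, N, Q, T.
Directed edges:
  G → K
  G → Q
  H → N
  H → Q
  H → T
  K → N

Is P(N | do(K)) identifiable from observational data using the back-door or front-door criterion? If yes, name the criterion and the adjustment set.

P(N|do(K)): backdoor, adjust for ∅.

desc(K)\{K}={N}; candidates ⊆ {G,H,Q,T}.
∅: K⊥N given ∅ in G with K→· removed — back-door holds.
P(N|do(K)) = P(N|K) — no adjustment needed.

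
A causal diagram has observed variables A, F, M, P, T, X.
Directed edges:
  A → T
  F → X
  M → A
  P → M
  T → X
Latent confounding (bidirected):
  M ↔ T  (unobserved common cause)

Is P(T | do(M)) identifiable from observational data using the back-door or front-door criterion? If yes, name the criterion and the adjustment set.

desc(M)\{M}={A,T,X}; candidates ⊆ {F,P}.
M↔T: latent back-door arc(s) into M.
size 0: {}; under {} M still reaches {P,T,X} ∋ T.
size 1: {F}, {P}; under {F} M still reaches {P,T,X} ∋ T.
size 2: {F,P}; under {F,P} M still reaches {T,X} ∋ T.
M↔T cannot be blocked by any observed set — no back-door set.
{A}: (i) intercepts every directed M→T path; (ii) no back-door M→{A}; (iii) {M} blocks every back-door {A}→T. Front-door holds.
P(T|do(M)) = Σ_{A} P(A|M) Σ_{M'} P(T|A,M')P(M').

P(T|do(M)): frontdoor, adjust for {A}.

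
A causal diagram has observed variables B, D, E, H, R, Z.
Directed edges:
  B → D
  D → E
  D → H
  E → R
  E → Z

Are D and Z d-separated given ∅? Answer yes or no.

No — D and Z are d-connected given ∅.

Bayes-Ball from D | ∅ reaches {B,E,H,R,Z}.
Z ∈ reach(D|∅) ⇒ D ⊥̸ Z | ∅.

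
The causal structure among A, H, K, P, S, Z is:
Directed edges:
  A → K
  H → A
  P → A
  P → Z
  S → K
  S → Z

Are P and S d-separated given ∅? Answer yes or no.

Yes — P ⊥ S | ∅.

Bayes-Ball from P | ∅ reaches {A,K,Z}.
S ∉ reach(P|∅) ⇒ P ⊥ S | ∅.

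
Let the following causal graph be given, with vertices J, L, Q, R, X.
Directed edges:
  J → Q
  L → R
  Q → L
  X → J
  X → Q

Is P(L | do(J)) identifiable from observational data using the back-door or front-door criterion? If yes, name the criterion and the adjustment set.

P(L|do(J)): backdoor, adjust for {X}.

desc(J)\{J}={L,Q,R}; candidates ⊆ {X}.
size 0: {}; under {} J still reaches {L,Q,R,X} ∋ L.
{X}: J⊥L given {X} in G with J→· removed — back-door holds.
P(L|do(J)) = Σ_{X} P(L|J,X)·P(X).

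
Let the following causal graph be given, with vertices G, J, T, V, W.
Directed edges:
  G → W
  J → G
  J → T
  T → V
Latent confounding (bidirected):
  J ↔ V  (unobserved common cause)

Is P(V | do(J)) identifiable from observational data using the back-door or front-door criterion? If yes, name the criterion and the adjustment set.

P(V|do(J)): frontdoor, adjust for {T}.

desc(J)\{J}={G,T,V,W}; candidates ⊆ {—}.
J↔V: latent back-door arc(s) into J.
size 0: {}; under {} J still reaches {V} ∋ V.
J↔V cannot be blocked by any observed set — no back-door set.
{T}: (i) intercepts every directed J→V path; (ii) no back-door J→{T}; (iii) {J} blocks every back-door {T}→V. Front-door holds.
P(V|do(J)) = Σ_{T} P(T|J) Σ_{J'} P(V|T,J')P(J').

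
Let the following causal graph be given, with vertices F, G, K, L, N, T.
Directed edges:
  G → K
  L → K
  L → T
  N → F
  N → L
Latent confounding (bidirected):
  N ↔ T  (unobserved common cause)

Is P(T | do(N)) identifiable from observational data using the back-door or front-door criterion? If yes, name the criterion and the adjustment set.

desc(N)\{N}={F,K,L,T}; candidates ⊆ {G}.
N↔T: latent back-door arc(s) into N.
size 0: {}; under {} N still reaches {T} ∋ T.
size 1: {G}; under {G} N still reaches {T} ∋ T.
N↔T cannot be blocked by any observed set — no back-door set.
{L}: (i) intercepts every directed N→T path; (ii) no back-door N→{L}; (iii) {N} blocks every back-door {L}→T. Front-door holds.
P(T|do(N)) = Σ_{L} P(L|N) Σ_{N'} P(T|L,N')P(N').

P(T|do(N)): frontdoor, adjust for {L}.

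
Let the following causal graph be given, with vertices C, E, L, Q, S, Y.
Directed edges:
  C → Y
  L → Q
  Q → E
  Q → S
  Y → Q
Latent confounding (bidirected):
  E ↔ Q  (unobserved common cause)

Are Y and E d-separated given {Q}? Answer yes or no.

No — Y and E are d-connected given {Q}.

Bayes-Ball from Y | {Q} reaches {C,E,L}.
E ∈ reach(Y|{Q}) ⇒ Y ⊥̸ E | {Q}.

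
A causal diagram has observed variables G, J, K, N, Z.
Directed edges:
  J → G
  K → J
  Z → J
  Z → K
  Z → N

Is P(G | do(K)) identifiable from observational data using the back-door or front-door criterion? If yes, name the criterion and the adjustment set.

desc(K)\{K}={G,J}; candidates ⊆ {N,Z}.
size 0: {}; under {} K still reaches {G,J,N,Z} ∋ G.
{Z}: K⊥G given {Z} in G with K→· removed — back-door holds.
P(G|do(K)) = Σ_{Z} P(G|K,Z)·P(Z).

P(G|do(K)): backdoor, adjust for {Z}.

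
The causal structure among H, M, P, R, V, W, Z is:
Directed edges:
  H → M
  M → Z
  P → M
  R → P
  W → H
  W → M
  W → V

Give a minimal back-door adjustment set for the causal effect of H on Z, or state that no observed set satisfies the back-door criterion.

H→Z: minimal back-door set {W}.

desc(H)\{H}={M,Z}; candidates ⊆ {P,R,V,W}.
size 0: {}; under {} H still reaches {M,V,W,Z} ∋ Z.
{W}: H⊥Z given {W} in G with H→· removed — back-door holds.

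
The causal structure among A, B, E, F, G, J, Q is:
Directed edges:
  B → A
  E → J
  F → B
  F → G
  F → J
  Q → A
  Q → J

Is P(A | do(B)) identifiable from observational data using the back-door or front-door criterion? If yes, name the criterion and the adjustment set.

desc(B)\{B}={A}; candidates ⊆ {E,F,G,J,Q}.
∅: B⊥A given ∅ in G with B→· removed — back-door holds.
P(A|do(B)) = P(A|B) — no adjustment needed.

P(A|do(B)): backdoor, adjust for ∅.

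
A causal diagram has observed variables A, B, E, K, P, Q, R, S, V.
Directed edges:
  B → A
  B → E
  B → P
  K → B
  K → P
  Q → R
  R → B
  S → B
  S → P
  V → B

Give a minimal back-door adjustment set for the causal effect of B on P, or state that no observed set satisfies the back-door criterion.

desc(B)\{B}={A,E,P}; candidates ⊆ {K,Q,R,S,V}.
size 0: {}; under {} B still reaches {K,P,Q,R,S,V} ∋ P.
size 1: {K}, {Q}, {R} …(+2); under {K} B still reaches {P,Q,R,S,V} ∋ P.
{K,S}: B⊥P given {K,S} in G with B→· removed — back-door holds.

B→P: minimal back-door set {K, S}.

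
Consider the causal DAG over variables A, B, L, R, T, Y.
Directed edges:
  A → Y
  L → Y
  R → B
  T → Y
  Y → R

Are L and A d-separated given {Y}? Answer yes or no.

No — L and A are d-connected given {Y}.

Bayes-Ball from L | {Y} reaches {A,T}.
A ∈ reach(L|{Y}) ⇒ L ⊥̸ A | {Y}.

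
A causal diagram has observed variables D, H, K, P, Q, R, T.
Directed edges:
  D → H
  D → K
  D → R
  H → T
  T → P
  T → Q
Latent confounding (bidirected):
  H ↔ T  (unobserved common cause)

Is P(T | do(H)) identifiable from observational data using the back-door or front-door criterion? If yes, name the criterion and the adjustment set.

P(T|do(H)): not identifiable (no BD/FD set).

desc(H)\{H}={P,Q,T}; candidates ⊆ {D,K,R}.
H↔T: latent back-door arc(s) into H.
size 0: {}; under {} H still reaches {D,K,P,Q,R,T} ∋ T.
size 1: {D}, {K}, {R}; under {D} H still reaches {P,Q,T} ∋ T.
size 2: {D,K}, {D,R}, {K,R}; under {D,K} H still reaches {P,Q,T} ∋ T.
H↔T cannot be blocked by any observed set — no back-door set.
No mediator lies on a directed H→…→T path.
Neither criterion identifies P(T|do(H)) in this graph.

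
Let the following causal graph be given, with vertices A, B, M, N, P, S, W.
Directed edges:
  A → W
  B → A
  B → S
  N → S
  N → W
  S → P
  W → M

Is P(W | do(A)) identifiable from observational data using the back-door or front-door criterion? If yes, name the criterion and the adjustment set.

desc(A)\{A}={M,W}; candidates ⊆ {B,N,P,S}.
∅: A⊥W given ∅ in G with A→· removed — back-door holds.
P(W|do(A)) = P(W|A) — no adjustment needed.

P(W|do(A)): backdoor, adjust for ∅.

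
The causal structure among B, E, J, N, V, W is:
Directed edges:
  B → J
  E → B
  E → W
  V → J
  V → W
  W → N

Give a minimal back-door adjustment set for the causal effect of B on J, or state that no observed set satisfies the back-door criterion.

desc(B)\{B}={J}; candidates ⊆ {E,N,V,W}.
∅: B⊥J given ∅ in G with B→· removed — back-door holds.

B→J: minimal back-door set ∅.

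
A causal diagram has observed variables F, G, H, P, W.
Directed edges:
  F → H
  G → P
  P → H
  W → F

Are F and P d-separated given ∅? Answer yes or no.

Yes — F ⊥ P | ∅.

Bayes-Ball from F | ∅ reaches {H,W}.
P ∉ reach(F|∅) ⇒ F ⊥ P | ∅.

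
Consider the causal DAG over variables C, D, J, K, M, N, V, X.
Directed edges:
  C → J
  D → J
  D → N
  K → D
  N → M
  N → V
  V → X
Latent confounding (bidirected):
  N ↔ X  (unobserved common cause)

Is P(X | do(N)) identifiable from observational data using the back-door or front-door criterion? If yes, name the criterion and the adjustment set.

P(X|do(N)): frontdoor, adjust for {V}.

desc(N)\{N}={M,V,X}; candidates ⊆ {C,D,J,K}.
N↔X: latent back-door arc(s) into N.
size 0: {}; under {} N still reaches {D,J,K,X} ∋ X.
size 1: {C}, {D}, {J} …(+1); under {C} N still reaches {D,J,K,X} ∋ X.
size 2: {C,D}, {C,J}, {C,K} …(+3); under {C,D} N still reaches {X} ∋ X.
N↔X cannot be blocked by any observed set — no back-door set.
{V}: (i) intercepts every directed N→X path; (ii) no back-door N→{V}; (iii) {N} blocks every back-door {V}→X. Front-door holds.
P(X|do(N)) = Σ_{V} P(V|N) Σ_{N'} P(X|V,N')P(N').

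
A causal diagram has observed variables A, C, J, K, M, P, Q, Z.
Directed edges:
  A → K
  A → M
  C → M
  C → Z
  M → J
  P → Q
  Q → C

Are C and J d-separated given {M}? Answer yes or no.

Yes — C ⊥ J | {M}.

Bayes-Ball from C | {M} reaches {A,K,P,Q,Z}.
J ∉ reach(C|{M}) ⇒ C ⊥ J | {M}.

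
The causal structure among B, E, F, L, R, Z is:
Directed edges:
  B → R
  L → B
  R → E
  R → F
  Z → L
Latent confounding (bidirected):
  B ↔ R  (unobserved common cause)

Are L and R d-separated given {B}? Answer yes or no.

No — L and R are d-connected given {B}.

Bayes-Ball from L | {B} reaches {E,F,R,Z}.
R ∈ reach(L|{B}) ⇒ L ⊥̸ R | {B}.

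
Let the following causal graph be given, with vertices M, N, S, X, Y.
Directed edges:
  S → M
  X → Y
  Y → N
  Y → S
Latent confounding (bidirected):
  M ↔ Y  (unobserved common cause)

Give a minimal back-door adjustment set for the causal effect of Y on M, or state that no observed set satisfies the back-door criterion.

desc(Y)\{Y}={M,N,S}; candidates ⊆ {X}.
Y↔M: latent back-door arc(s) into Y.
size 0: {}; under {} Y still reaches {M,X} ∋ M.
size 1: {X}; under {X} Y still reaches {M} ∋ M.
Y↔M cannot be blocked by any observed set — no back-door set.

Y→M: no observed back-door set.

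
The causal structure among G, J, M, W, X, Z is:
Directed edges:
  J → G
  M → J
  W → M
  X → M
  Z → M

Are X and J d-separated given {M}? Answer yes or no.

Bayes-Ball from X | {M} reaches {W,Z}.
J ∉ reach(X|{M}) ⇒ X ⊥ J | {M}.

Yes — X ⊥ J | {M}.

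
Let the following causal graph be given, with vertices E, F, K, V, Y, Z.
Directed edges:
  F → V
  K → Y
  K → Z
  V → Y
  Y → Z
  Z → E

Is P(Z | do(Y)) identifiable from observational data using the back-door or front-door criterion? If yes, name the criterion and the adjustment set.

P(Z|do(Y)): backdoor, adjust for {K}.

desc(Y)\{Y}={E,Z}; candidates ⊆ {F,K,V}.
size 0: {}; under {} Y still reaches {E,F,K,V,Z} ∋ Z.
{K}: Y⊥Z given {K} in G with Y→· removed — back-door holds.
P(Z|do(Y)) = Σ_{K} P(Z|Y,K)·P(K).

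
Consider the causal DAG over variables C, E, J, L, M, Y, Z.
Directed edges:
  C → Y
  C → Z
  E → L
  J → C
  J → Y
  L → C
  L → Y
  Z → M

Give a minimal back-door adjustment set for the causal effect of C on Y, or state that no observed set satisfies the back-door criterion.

C→Y: minimal back-door set {J, L}.

desc(C)\{C}={M,Y,Z}; candidates ⊆ {E,J,L}.
size 0: {}; under {} C still reaches {E,J,L,Y} ∋ Y.
size 1: {E}, {J}, {L}; under {E} C still reaches {J,L,Y} ∋ Y.
{J,L}: C⊥Y given {J,L} in G with C→· removed — back-door holds.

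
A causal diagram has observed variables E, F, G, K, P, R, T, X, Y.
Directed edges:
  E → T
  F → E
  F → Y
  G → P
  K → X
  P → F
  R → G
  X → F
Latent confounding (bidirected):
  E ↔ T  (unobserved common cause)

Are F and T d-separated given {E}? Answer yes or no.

No — F and T are d-connected given {E}.

Bayes-Ball from F | {E} reaches {G,K,P,R,T,X,Y}.
T ∈ reach(F|{E}) ⇒ F ⊥̸ T | {E}.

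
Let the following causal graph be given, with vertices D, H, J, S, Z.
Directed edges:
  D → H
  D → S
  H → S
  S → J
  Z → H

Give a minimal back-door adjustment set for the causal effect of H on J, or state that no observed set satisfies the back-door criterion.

H→J: minimal back-door set {D}.

desc(H)\{H}={J,S}; candidates ⊆ {D,Z}.
size 0: {}; under {} H still reaches {D,J,S,Z} ∋ J.
{D}: H⊥J given {D} in G with H→· removed — back-door holds.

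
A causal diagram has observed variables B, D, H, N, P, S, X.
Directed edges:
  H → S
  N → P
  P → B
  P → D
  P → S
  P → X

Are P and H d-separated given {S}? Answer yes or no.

No — P and H are d-connected given {S}.

Bayes-Ball from P | {S} reaches {B,D,H,N,X}.
H ∈ reach(P|{S}) ⇒ P ⊥̸ H | {S}.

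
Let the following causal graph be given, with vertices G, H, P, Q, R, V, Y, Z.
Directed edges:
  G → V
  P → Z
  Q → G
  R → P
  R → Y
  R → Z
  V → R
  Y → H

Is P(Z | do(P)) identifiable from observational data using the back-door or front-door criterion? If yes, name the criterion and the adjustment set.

P(Z|do(P)): backdoor, adjust for {R}.

desc(P)\{P}={Z}; candidates ⊆ {G,H,Q,R,V,Y}.
size 0: {}; under {} P still reaches {G,H,Q,R,V,Y,Z} ∋ Z.
{R}: P⊥Z given {R} in G with P→· removed — back-door holds.
P(Z|do(P)) = Σ_{R} P(Z|P,R)·P(R).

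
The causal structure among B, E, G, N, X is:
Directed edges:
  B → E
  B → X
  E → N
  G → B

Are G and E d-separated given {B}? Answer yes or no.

Bayes-Ball from G | {B} reaches ∅.
E ∉ reach(G|{B}) ⇒ G ⊥ E | {B}.

Yes — G ⊥ E | {B}.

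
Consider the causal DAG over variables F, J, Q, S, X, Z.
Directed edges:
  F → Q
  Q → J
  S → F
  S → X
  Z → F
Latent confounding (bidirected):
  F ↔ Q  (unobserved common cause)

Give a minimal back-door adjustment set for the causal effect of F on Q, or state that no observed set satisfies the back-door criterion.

F→Q: no observed back-door set.

desc(F)\{F}={J,Q}; candidates ⊆ {S,X,Z}.
F↔Q: latent back-door arc(s) into F.
size 0: {}; under {} F still reaches {J,Q,S,X,Z} ∋ Q.
size 1: {S}, {X}, {Z}; under {S} F still reaches {J,Q,Z} ∋ Q.
size 2: {S,X}, {S,Z}, {X,Z}; under {S,X} F still reaches {J,Q,Z} ∋ Q.
F↔Q cannot be blocked by any observed set — no back-door set.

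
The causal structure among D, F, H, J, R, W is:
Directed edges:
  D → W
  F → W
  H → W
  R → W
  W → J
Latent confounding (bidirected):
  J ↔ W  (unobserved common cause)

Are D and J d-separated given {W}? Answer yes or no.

No — D and J are d-connected given {W}.

Bayes-Ball from D | {W} reaches {F,H,J,R}.
J ∈ reach(D|{W}) ⇒ D ⊥̸ J | {W}.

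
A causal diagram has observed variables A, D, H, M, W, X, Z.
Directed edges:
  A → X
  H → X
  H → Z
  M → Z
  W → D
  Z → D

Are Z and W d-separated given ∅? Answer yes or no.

Bayes-Ball from Z | ∅ reaches {D,H,M,X}.
W ∉ reach(Z|∅) ⇒ Z ⊥ W | ∅.

Yes — Z ⊥ W | ∅.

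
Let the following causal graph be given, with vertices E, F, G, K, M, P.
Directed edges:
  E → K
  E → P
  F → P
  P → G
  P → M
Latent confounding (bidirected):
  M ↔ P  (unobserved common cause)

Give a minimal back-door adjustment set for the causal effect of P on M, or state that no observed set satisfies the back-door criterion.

P→M: no observed back-door set.

desc(P)\{P}={G,M}; candidates ⊆ {E,F,K}.
P↔M: latent back-door arc(s) into P.
size 0: {}; under {} P still reaches {E,F,K,M} ∋ M.
size 1: {E}, {F}, {K}; under {E} P still reaches {F,M} ∋ M.
size 2: {E,F}, {E,K}, {F,K}; under {E,F} P still reaches {M} ∋ M.
P↔M cannot be blocked by any observed set — no back-door set.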